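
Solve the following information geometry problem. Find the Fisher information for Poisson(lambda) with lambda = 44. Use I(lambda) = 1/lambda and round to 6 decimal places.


Fisher information for Poisson: I(lambda) = 1/lambda.
lambda = 44.
I(lambda) = 1/44 = 0.022727

0.022727


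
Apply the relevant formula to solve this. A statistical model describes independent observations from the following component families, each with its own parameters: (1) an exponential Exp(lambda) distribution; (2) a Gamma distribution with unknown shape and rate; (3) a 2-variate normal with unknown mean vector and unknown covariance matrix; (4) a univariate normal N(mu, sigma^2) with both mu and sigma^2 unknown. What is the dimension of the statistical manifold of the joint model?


The dimension of a statistical manifold equals the number of free
(independent) real parameters of the model. For a product of independent
blocks the parameter counts add.
- exponential (lambda): 1.
- Gamma (shape, rate): 2.
- 2-variate normal: 2 (mean) + 2*3/2 = 3 (symmetric covariance) = 5.
- normal (mu, sigma^2): 2.
Total = 1 + 2 + 5 + 2 = 10.
Dimension = 10

10


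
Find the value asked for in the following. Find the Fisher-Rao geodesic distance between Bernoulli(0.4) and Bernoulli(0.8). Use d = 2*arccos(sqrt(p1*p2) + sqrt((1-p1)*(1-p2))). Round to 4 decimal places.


Geodesic distance on Bernoulli manifold:
d(p1,p2) = 2*arccos(sqrt(p1*p2) + sqrt((1-p1)*(1-p2))).
sqrt(p1*p2) = sqrt(0.4*0.8) = 0.565685.
sqrt((1-p1)*(1-p2)) = sqrt(0.6*0.2) = 0.34641.
arg = 0.565685 + 0.34641 = 0.912096.
d = 2*arccos(0.912096) = 0.8449

0.8449


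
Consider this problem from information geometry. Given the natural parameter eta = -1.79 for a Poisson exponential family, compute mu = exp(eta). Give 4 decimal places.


Expectation parameter for Poisson exponential family:
mu = exp(eta).
eta = -1.79.
mu = exp(-1.79) = 0.1670

0.1670


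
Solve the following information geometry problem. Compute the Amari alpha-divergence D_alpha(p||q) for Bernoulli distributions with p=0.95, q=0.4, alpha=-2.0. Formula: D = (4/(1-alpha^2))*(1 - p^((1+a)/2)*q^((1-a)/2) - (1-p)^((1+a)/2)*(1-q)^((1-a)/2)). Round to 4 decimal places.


Amari alpha-divergence:
D = (4/(1-alpha^2))*(1 - p^((1+a)/2)*q^((1-a)/2) - (1-p)^((1+a)/2)*(1-q)^((1-a)/2)).
alpha = -2.0, p = 0.95, q = 0.4.
e1 = (1+alpha)/2 = -0.5, e2 = (1-alpha)/2 = 1.5.
t1 = p^e1 * q^e2 = 0.95^-0.5 * 0.4^1.5 = 0.259554.
t2 = (1-p)^e1 * (1-q)^e2 = 0.05^-0.5 * 0.6^1.5 = 2.078461.
4/(1-alpha^2) = -1.333333.
D = -1.333333*(1 - 0.259554 - 2.078461) = 1.7840

1.7840


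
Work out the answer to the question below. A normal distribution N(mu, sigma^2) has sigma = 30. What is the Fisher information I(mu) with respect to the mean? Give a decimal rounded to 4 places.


The Fisher information for the mean of a normal distribution is I(mu) = 1/sigma^2.
sigma = 30, so sigma^2 = 900.
I(mu) = 1/900 = 0.0011

0.0011


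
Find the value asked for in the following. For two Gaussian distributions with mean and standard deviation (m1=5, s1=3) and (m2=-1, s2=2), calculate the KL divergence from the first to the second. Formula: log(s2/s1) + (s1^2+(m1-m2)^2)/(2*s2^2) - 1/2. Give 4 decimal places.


KL divergence between normal distributions:
KL = log(s2/s1) + (s1^2 + (m1-m2)^2)/(2*s2^2) - 1/2.
log(2/3) = -0.405465.
(3^2 + (5--1)^2)/(2*2^2) = (9 + 36)/8 = 5.625.
KL = -0.405465 + 5.625 - 0.5 = 4.7195

4.7195


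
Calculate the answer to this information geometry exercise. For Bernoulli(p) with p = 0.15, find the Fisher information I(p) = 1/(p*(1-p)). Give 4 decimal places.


For Bernoulli(p), Fisher information is I(p) = 1/(p*(1-p)).
p = 0.15, 1-p = 0.85.
p*(1-p) = 0.1275.
I(p) = 1/0.1275 = 7.8431

7.8431


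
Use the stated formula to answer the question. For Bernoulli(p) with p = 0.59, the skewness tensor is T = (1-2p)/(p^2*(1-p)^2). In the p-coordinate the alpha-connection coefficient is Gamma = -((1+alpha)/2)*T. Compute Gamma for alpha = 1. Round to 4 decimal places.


Skewness (Amari-Chentsov) tensor: T = (1-2p)/(p^2*(1-p)^2).
p = 0.59, 1-2p = -0.18, p^2 = 0.3481, (1-p)^2 = 0.1681.
T = -0.18/(0.3481 * 0.1681) = -3.076102.
In the p-coordinate, Gamma^(alpha) = Gamma^(0) - (alpha/2)*T with Gamma^(0) = (1/2)*g'(p) = -T/2,
so Gamma^(alpha) = -((1+alpha)/2)*T.
alpha = 1, -(1+alpha)/2 = -1.0.
Gamma = -1.0 * -3.076102 = 3.0761

3.0761


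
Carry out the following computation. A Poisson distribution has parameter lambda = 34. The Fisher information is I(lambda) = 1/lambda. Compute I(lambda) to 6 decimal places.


Fisher information for Poisson: I(lambda) = 1/lambda.
lambda = 34.
I(lambda) = 1/34 = 0.029412

0.029412


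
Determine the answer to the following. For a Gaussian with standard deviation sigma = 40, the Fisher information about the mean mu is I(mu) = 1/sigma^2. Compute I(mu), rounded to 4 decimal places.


The Fisher information for the mean of a normal distribution is I(mu) = 1/sigma^2.
sigma = 40, so sigma^2 = 1600.
I(mu) = 1/1600 = 0.0006

0.0006


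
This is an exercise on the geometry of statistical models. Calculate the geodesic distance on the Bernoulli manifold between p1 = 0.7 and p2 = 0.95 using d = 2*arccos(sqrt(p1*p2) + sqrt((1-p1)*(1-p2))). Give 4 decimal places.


Geodesic distance on Bernoulli manifold:
d(p1,p2) = 2*arccos(sqrt(p1*p2) + sqrt((1-p1)*(1-p2))).
sqrt(p1*p2) = sqrt(0.7*0.95) = 0.815475.
sqrt((1-p1)*(1-p2)) = sqrt(0.3*0.05) = 0.122474.
arg = 0.815475 + 0.122474 = 0.93795.
d = 2*arccos(0.93795) = 0.7083

0.7083


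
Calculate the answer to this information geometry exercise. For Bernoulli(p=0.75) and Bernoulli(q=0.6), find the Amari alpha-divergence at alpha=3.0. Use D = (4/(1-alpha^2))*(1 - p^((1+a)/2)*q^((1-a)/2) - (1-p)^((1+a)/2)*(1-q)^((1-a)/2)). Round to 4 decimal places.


Amari alpha-divergence:
D = (4/(1-alpha^2))*(1 - p^((1+a)/2)*q^((1-a)/2) - (1-p)^((1+a)/2)*(1-q)^((1-a)/2)).
alpha = 3.0, p = 0.75, q = 0.6.
e1 = (1+alpha)/2 = 2.0, e2 = (1-alpha)/2 = -1.0.
t1 = p^e1 * q^e2 = 0.75^2.0 * 0.6^-1.0 = 0.9375.
t2 = (1-p)^e1 * (1-q)^e2 = 0.25^2.0 * 0.4^-1.0 = 0.15625.
4/(1-alpha^2) = -0.5.
D = -0.5*(1 - 0.9375 - 0.15625) = 0.0469

0.0469


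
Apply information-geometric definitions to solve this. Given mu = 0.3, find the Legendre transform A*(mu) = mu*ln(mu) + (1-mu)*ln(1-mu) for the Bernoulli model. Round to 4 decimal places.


Legendre transform for Bernoulli:
A*(mu) = mu*log(mu) + (1-mu)*log(1-mu).
mu = 0.3, 1-mu = 0.7.
mu*log(mu) = 0.3*log(0.3) = -0.361192.
(1-mu)*log(1-mu) = 0.7*log(0.7) = -0.249672.
A* = -0.361192 + -0.249672 = -0.6109

-0.6109


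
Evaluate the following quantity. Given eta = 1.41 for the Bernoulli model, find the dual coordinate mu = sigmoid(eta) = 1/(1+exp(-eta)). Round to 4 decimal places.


Dual coordinate (expectation parameter) for Bernoulli:
mu = 1/(1+exp(-eta)).
eta = 1.41.
exp(-eta) = exp(-1.41) = 0.244143.
mu = 1/(1+0.244143) = 0.8038

0.8038


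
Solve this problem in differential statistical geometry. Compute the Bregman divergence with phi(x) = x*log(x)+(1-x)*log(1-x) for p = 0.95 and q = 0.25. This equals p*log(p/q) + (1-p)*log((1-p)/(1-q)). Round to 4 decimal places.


Bregman divergence with negative entropy generator:
D = p*log(p/q) + (1-p)*log((1-p)/(1-q)).
p = 0.95, q = 0.25.
p*log(p/q) = 0.95*log(0.95/0.25) = 1.268251.
(1-p)*log((1-p)/(1-q)) = 0.05*log(0.05/0.75) = -0.135403.
D = 1.268251 + -0.135403 = 1.1328

1.1328


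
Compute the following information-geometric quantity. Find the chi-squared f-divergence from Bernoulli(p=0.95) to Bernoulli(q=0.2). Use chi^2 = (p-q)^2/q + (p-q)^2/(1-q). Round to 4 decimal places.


Chi-squared divergence between Bernoulli distributions:
chi^2 = (p-q)^2/q + (p-q)^2/(1-q).
p = 0.95, q = 0.2, p-q = 0.75.
(p-q)^2 = 0.5625.
term1 = 0.5625/0.2 = 2.8125.
term2 = 0.5625/0.8 = 0.703125.
chi^2 = 2.8125 + 0.703125 = 3.5156

3.5156


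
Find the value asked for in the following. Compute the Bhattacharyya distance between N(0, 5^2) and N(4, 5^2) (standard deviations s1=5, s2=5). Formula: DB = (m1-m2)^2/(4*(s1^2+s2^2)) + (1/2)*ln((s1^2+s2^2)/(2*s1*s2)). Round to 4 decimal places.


Bhattacharyya distance between two Gaussians:
DB = (m1-m2)^2/(4*(s1^2+s2^2)) + (1/2)*ln((s1^2+s2^2)/(2*s1*s2)).
(m1-m2)^2 = (-4)^2 = 16.
s1^2+s2^2 = 25 + 25 = 50.
term1 = 16/200 = 0.08.
term2 = 0.5*ln(50/50.0) = 0.0.
DB = 0.08 + 0.0 = 0.0800

0.0800


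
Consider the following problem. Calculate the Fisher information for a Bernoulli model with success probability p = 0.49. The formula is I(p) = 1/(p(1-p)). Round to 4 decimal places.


For Bernoulli(p), Fisher information is I(p) = 1/(p*(1-p)).
p = 0.49, 1-p = 0.51.
p*(1-p) = 0.2499.
I(p) = 1/0.2499 = 4.0016

4.0016


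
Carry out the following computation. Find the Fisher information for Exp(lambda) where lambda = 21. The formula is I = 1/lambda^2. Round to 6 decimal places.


Fisher information for exponential: I(lambda) = 1/lambda^2.
lambda = 21, lambda^2 = 441.
I = 1/441 = 0.002268

0.002268


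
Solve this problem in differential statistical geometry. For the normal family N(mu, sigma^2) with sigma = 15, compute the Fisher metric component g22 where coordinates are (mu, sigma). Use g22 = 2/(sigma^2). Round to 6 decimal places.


For the 2-parameter normal family, the Fisher metric has:
  g11 = 1/sigma^2, g22 = 2/sigma^2.
sigma = 15, sigma^2 = 225.
g22 = 0.008889

0.008889


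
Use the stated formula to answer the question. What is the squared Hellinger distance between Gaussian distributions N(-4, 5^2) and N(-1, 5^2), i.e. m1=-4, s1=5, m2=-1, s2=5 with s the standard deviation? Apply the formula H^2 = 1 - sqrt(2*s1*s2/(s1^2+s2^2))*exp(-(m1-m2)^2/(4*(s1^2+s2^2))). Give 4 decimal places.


Squared Hellinger distance for Gaussians:
H^2 = 1 - sqrt(2*s1*s2/(s1^2+s2^2)) * exp(-(m1-m2)^2/(4*(s1^2+s2^2))).
s1^2 = 25, s2^2 = 25, s1^2+s2^2 = 50.
sqrt(2*5*5/(50)) = 1.0.
(m1-m2)^2 = (-3)^2 = 9.
exp(-9/(4*50)) = exp(-0.045) = 0.955997.
H^2 = 1 - 1.0*0.955997 = 0.0440

0.0440


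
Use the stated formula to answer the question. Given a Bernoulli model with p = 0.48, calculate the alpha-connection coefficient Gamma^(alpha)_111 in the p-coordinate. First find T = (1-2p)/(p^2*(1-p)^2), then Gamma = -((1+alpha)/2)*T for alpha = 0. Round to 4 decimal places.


Skewness (Amari-Chentsov) tensor: T = (1-2p)/(p^2*(1-p)^2).
p = 0.48, 1-2p = 0.04, p^2 = 0.2304, (1-p)^2 = 0.2704.
T = 0.04/(0.2304 * 0.2704) = 0.642053.
In the p-coordinate, Gamma^(alpha) = Gamma^(0) - (alpha/2)*T with Gamma^(0) = (1/2)*g'(p) = -T/2,
so Gamma^(alpha) = -((1+alpha)/2)*T.
alpha = 0, -(1+alpha)/2 = -0.5.
Gamma = -0.5 * 0.642053 = -0.3210

-0.3210


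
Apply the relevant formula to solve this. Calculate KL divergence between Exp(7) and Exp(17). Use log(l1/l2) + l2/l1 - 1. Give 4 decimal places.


KL divergence for exponential family:
KL = log(l1/l2) + l2/l1 - 1.
log(7/17) = -0.887303.
17/7 = 2.428571.
KL = -0.887303 + 2.428571 - 1 = 0.5413

0.5413


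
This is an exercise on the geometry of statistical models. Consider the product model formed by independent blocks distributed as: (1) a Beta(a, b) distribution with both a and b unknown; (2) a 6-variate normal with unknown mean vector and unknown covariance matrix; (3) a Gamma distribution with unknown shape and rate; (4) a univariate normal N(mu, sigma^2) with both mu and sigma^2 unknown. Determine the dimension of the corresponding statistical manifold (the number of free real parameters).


The dimension of a statistical manifold equals the number of free
(independent) real parameters of the model. For a product of independent
blocks the parameter counts add.
- Beta (a, b): 2.
- 6-variate normal: 6 (mean) + 6*7/2 = 21 (symmetric covariance) = 27.
- Gamma (shape, rate): 2.
- normal (mu, sigma^2): 2.
Total = 2 + 27 + 2 + 2 = 33.
Dimension = 33

33


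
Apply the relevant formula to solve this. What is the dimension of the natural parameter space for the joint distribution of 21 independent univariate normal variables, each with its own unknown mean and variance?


Exponential family dimension calculation:
Each univariate normal has two natural parameters (mu/sigma^2 and -1/(2 sigma^2)).
With 21 independent components, dim = 2 * 21 = 42.

42


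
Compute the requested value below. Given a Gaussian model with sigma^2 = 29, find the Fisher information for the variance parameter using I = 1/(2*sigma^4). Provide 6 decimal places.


Fisher information for variance: I(sigma^2) = 1/(2*sigma^4).
sigma^2 = 29, so sigma^4 = 841.
I = 1/(2*841) = 1/1682 = 0.000595

0.000595


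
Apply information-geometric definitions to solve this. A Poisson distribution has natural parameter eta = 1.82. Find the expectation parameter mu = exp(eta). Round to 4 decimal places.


Expectation parameter for Poisson exponential family:
mu = exp(eta).
eta = 1.82.
mu = exp(1.82) = 6.1719

6.1719


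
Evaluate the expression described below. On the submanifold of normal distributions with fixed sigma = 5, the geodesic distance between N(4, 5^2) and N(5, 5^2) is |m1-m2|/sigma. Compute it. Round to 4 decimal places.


On the fixed-variance normal subfamily, geodesic distance = |m1-m2|/sigma.
|4 - 5| = 1.
sigma = 5.
d = 1/5 = 0.2000

0.2000


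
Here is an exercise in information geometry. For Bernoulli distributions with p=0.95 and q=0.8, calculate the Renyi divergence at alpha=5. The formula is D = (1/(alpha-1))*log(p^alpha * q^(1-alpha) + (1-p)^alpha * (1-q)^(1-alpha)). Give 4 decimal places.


Renyi divergence of order alpha between Bernoulli distributions:
D = (1/(alpha-1))*log(p^alpha * q^(1-alpha) + (1-p)^alpha * (1-q)^(1-alpha)).
alpha = 5, p = 0.95, q = 0.8.
p^alpha * q^(1-alpha) = 0.95^5 * 0.8^-4 = 1.889114.
(1-p)^alpha * (1-q)^(1-alpha) = 0.05^5 * 0.2^-4 = 0.000195.
sum = 1.889114 + 0.000195 = 1.889309.
D = (1/4)*log(1.889309) = 0.1591

0.1591


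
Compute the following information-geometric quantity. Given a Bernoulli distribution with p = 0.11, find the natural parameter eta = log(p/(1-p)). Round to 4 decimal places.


Natural parameter for Bernoulli: eta = log(p/(1-p)).
p = 0.11, 1-p = 0.89.
p/(1-p) = 0.123596.
eta = log(0.123596) = -2.0907

-2.0907


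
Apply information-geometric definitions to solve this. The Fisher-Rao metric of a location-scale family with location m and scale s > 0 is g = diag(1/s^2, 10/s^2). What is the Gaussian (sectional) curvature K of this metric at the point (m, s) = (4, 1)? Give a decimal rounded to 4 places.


The metric has the form g = (A dm^2 + B ds^2)/s^2 with A = 1, B = 10.
Substitute u = sqrt(A/B)*m: g = B*(du^2 + ds^2)/s^2, i.e. B times the
Poincare upper half-plane metric, which has constant Gaussian curvature -1.
Scaling a 2D metric by a constant c divides the Gaussian curvature by c,
so K = -1/B = -1/(10) = -0.1000 everywhere (the point (m, s) = (4, 1) is irrelevant:
the curvature is constant).
The requested Gaussian curvature is K = -0.1000.

-0.1000


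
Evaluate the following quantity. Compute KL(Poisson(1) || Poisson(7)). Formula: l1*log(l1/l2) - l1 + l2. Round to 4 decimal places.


KL divergence for Poisson:
KL = l1*log(l1/l2) - l1 + l2.
l1 = 1, l2 = 7.
log(1/7) = -1.94591.
l1*log(l1/l2) = 1 * -1.94591 = -1.94591.
KL = -1.94591 - 1 + 7 = 4.0541

4.0541


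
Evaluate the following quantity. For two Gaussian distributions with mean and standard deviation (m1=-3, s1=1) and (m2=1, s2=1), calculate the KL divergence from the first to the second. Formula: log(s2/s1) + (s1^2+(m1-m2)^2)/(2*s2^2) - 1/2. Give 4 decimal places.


KL divergence between normal distributions:
KL = log(s2/s1) + (s1^2 + (m1-m2)^2)/(2*s2^2) - 1/2.
log(1/1) = 0.0.
(1^2 + (-3-1)^2)/(2*1^2) = (1 + 16)/2 = 8.5.
KL = 0.0 + 8.5 - 0.5 = 8.0000

8.0000


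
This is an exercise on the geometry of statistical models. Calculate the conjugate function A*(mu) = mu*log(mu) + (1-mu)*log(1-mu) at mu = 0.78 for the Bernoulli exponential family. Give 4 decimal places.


Legendre transform for Bernoulli:
A*(mu) = mu*log(mu) + (1-mu)*log(1-mu).
mu = 0.78, 1-mu = 0.22.
mu*log(mu) = 0.78*log(0.78) = -0.1938.
(1-mu)*log(1-mu) = 0.22*log(0.22) = -0.333108.
A* = -0.1938 + -0.333108 = -0.5269

-0.5269


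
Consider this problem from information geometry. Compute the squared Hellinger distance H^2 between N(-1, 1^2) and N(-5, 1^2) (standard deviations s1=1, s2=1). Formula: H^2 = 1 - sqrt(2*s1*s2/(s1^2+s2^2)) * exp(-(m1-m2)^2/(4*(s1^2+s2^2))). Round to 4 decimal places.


Squared Hellinger distance for Gaussians:
H^2 = 1 - sqrt(2*s1*s2/(s1^2+s2^2)) * exp(-(m1-m2)^2/(4*(s1^2+s2^2))).
s1^2 = 1, s2^2 = 1, s1^2+s2^2 = 2.
sqrt(2*1*1/(2)) = 1.0.
(m1-m2)^2 = (4)^2 = 16.
exp(-16/(4*2)) = exp(-2.0) = 0.135335.
H^2 = 1 - 1.0*0.135335 = 0.8647

0.8647


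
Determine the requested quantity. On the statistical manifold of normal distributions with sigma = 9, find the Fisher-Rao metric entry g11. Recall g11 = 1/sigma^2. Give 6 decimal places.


For the 2-parameter normal family, the Fisher metric has:
  g11 = 1/sigma^2, g22 = 2/sigma^2.
sigma = 9, sigma^2 = 81.
g11 = 0.012346

0.012346


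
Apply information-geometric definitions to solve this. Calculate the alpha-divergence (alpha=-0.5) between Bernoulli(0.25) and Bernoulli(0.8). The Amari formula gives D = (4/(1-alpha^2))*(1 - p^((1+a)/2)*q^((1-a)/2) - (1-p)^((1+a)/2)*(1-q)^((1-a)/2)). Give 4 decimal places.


Amari alpha-divergence:
D = (4/(1-alpha^2))*(1 - p^((1+a)/2)*q^((1-a)/2) - (1-p)^((1+a)/2)*(1-q)^((1-a)/2)).
alpha = -0.5, p = 0.25, q = 0.8.
e1 = (1+alpha)/2 = 0.25, e2 = (1-alpha)/2 = 0.75.
t1 = p^e1 * q^e2 = 0.25^0.25 * 0.8^0.75 = 0.59814.
t2 = (1-p)^e1 * (1-q)^e2 = 0.75^0.25 * 0.2^0.75 = 0.278316.
4/(1-alpha^2) = 5.333333.
D = 5.333333*(1 - 0.59814 - 0.278316) = 0.6589

0.6589


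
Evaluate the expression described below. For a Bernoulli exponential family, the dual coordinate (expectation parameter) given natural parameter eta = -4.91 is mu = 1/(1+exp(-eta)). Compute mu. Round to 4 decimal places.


Dual coordinate (expectation parameter) for Bernoulli:
mu = 1/(1+exp(-eta)).
eta = -4.91.
exp(-eta) = exp(4.91) = 135.639414.
mu = 1/(1+135.639414) = 0.0073

0.0073


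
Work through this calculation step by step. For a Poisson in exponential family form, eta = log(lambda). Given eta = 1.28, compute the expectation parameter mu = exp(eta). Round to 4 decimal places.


Expectation parameter for Poisson exponential family:
mu = exp(eta).
eta = 1.28.
mu = exp(1.28) = 3.5966

3.5966


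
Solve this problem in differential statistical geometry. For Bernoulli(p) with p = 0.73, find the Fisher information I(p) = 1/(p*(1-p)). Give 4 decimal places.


For Bernoulli(p), Fisher information is I(p) = 1/(p*(1-p)).
p = 0.73, 1-p = 0.27.
p*(1-p) = 0.1971.
I(p) = 1/0.1971 = 5.0736

5.0736


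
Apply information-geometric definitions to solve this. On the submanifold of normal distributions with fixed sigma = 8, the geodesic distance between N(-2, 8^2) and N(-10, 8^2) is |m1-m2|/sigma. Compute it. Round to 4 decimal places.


On the fixed-variance normal subfamily, geodesic distance = |m1-m2|/sigma.
|-2 - -10| = 8.
sigma = 8.
d = 8/8 = 1.0000

1.0000


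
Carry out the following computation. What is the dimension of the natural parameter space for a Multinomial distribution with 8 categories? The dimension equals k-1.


Exponential family dimension calculation:
For Multinomial with k=8 categories, dim = k-1 = 7.

7


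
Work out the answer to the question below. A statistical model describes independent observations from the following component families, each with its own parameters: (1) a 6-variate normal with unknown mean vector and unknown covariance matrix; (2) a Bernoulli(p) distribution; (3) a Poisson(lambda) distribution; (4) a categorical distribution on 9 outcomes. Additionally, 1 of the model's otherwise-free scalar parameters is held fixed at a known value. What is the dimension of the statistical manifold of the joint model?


The dimension of a statistical manifold equals the number of free
(independent) real parameters of the model. For a product of independent
blocks the parameter counts add.
- 6-variate normal: 6 (mean) + 6*7/2 = 21 (symmetric covariance) = 27.
- Bernoulli (p): 1.
- Poisson (lambda): 1.
- categorical on 9 outcomes (probabilities sum to 1): 9-1 = 8.
Total = 27 + 1 + 1 + 8 = 37.
1 parameter(s) fixed at known values: 37 - 1 = 36.
Dimension = 36

36


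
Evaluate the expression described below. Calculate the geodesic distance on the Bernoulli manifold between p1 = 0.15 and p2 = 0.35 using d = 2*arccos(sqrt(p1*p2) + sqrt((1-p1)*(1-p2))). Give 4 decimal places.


Geodesic distance on Bernoulli manifold:
d(p1,p2) = 2*arccos(sqrt(p1*p2) + sqrt((1-p1)*(1-p2))).
sqrt(p1*p2) = sqrt(0.15*0.35) = 0.229129.
sqrt((1-p1)*(1-p2)) = sqrt(0.85*0.65) = 0.743303.
arg = 0.229129 + 0.743303 = 0.972432.
d = 2*arccos(0.972432) = 0.4707

0.4707


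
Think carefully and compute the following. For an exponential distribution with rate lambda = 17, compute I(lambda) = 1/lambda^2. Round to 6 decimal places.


Fisher information for exponential: I(lambda) = 1/lambda^2.
lambda = 17, lambda^2 = 289.
I = 1/289 = 0.003460

0.003460


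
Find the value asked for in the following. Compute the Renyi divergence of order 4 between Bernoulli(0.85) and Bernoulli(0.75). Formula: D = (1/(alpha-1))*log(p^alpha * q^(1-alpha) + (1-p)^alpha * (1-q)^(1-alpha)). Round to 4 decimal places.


Renyi divergence of order alpha between Bernoulli distributions:
D = (1/(alpha-1))*log(p^alpha * q^(1-alpha) + (1-p)^alpha * (1-q)^(1-alpha)).
alpha = 4, p = 0.85, q = 0.75.
p^alpha * q^(1-alpha) = 0.85^4 * 0.75^-3 = 1.237348.
(1-p)^alpha * (1-q)^(1-alpha) = 0.15^4 * 0.25^-3 = 0.0324.
sum = 1.237348 + 0.0324 = 1.269748.
D = (1/3)*log(1.269748) = 0.0796

0.0796


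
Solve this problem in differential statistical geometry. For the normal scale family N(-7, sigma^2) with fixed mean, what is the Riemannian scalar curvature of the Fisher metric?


This family has a single free parameter, so its statistical manifold
is 1-dimensional. The Riemann curvature tensor of any 1-dimensional
Riemannian manifold vanishes identically, so R = 0.

0


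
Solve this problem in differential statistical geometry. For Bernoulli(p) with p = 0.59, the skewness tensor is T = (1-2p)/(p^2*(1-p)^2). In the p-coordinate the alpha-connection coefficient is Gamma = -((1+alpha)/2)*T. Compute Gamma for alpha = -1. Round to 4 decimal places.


Skewness (Amari-Chentsov) tensor: T = (1-2p)/(p^2*(1-p)^2).
p = 0.59, 1-2p = -0.18, p^2 = 0.3481, (1-p)^2 = 0.1681.
T = -0.18/(0.3481 * 0.1681) = -3.076102.
In the p-coordinate, Gamma^(alpha) = Gamma^(0) - (alpha/2)*T with Gamma^(0) = (1/2)*g'(p) = -T/2,
so Gamma^(alpha) = -((1+alpha)/2)*T.
alpha = -1, -(1+alpha)/2 = 0.0.
Gamma = 0.0 * -3.076102 = 0.0000

0.0000


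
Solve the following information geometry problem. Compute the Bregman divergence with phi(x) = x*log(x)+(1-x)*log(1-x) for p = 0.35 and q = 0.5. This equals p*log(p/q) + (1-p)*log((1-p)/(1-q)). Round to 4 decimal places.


Bregman divergence with negative entropy generator:
D = p*log(p/q) + (1-p)*log((1-p)/(1-q)).
p = 0.35, q = 0.5.
p*log(p/q) = 0.35*log(0.35/0.5) = -0.124836.
(1-p)*log((1-p)/(1-q)) = 0.65*log(0.65/0.5) = 0.170537.
D = -0.124836 + 0.170537 = 0.0457

0.0457


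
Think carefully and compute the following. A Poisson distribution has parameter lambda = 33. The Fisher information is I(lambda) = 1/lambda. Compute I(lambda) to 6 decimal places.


Fisher information for Poisson: I(lambda) = 1/lambda.
lambda = 33.
I(lambda) = 1/33 = 0.030303

0.030303


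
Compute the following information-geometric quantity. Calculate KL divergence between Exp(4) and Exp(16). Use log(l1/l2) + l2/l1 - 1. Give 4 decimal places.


KL divergence for exponential family:
KL = log(l1/l2) + l2/l1 - 1.
log(4/16) = -1.386294.
16/4 = 4.0.
KL = -1.386294 + 4.0 - 1 = 1.6137

1.6137


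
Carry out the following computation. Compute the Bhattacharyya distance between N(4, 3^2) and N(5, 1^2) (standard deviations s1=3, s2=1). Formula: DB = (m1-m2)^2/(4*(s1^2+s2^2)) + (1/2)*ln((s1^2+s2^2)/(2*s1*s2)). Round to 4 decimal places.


Bhattacharyya distance between two Gaussians:
DB = (m1-m2)^2/(4*(s1^2+s2^2)) + (1/2)*ln((s1^2+s2^2)/(2*s1*s2)).
(m1-m2)^2 = (-1)^2 = 1.
s1^2+s2^2 = 9 + 1 = 10.
term1 = 1/40 = 0.025.
term2 = 0.5*ln(10/6.0) = 0.255413.
DB = 0.025 + 0.255413 = 0.2804

0.2804


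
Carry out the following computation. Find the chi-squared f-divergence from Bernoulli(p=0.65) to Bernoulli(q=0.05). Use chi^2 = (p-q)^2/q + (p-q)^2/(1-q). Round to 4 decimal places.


Chi-squared divergence between Bernoulli distributions:
chi^2 = (p-q)^2/q + (p-q)^2/(1-q).
p = 0.65, q = 0.05, p-q = 0.6.
(p-q)^2 = 0.36.
term1 = 0.36/0.05 = 7.2.
term2 = 0.36/0.95 = 0.378947.
chi^2 = 7.2 + 0.378947 = 7.5789

7.5789


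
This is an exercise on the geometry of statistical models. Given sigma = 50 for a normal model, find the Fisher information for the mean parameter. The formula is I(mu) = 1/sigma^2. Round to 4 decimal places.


The Fisher information for the mean of a normal distribution is I(mu) = 1/sigma^2.
sigma = 50, so sigma^2 = 2500.
I(mu) = 1/2500 = 0.0004

0.0004


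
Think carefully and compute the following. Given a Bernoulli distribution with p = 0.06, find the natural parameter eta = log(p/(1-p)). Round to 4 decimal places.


Natural parameter for Bernoulli: eta = log(p/(1-p)).
p = 0.06, 1-p = 0.94.
p/(1-p) = 0.06383.
eta = log(0.06383) = -2.7515

-2.7515


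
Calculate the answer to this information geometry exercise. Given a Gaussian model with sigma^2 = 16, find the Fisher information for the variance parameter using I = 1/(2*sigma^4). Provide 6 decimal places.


Fisher information for variance: I(sigma^2) = 1/(2*sigma^4).
sigma^2 = 16, so sigma^4 = 256.
I = 1/(2*256) = 1/512 = 0.001953

0.001953


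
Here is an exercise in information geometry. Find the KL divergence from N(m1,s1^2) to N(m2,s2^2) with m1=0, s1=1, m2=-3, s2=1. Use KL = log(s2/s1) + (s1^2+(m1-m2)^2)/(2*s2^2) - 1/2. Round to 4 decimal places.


KL divergence between normal distributions:
KL = log(s2/s1) + (s1^2 + (m1-m2)^2)/(2*s2^2) - 1/2.
log(1/1) = 0.0.
(1^2 + (0--3)^2)/(2*1^2) = (1 + 9)/2 = 5.0.
KL = 0.0 + 5.0 - 0.5 = 4.5000

4.5000


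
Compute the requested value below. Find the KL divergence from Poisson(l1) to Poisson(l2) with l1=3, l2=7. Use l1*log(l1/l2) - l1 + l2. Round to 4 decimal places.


KL divergence for Poisson:
KL = l1*log(l1/l2) - l1 + l2.
l1 = 3, l2 = 7.
log(3/7) = -0.847298.
l1*log(l1/l2) = 3 * -0.847298 = -2.541894.
KL = -2.541894 - 3 + 7 = 1.4581

1.4581


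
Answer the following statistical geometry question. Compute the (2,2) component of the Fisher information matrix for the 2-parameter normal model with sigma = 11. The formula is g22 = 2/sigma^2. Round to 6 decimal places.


For the 2-parameter normal family, the Fisher metric has:
  g11 = 1/sigma^2, g22 = 2/sigma^2.
sigma = 11, sigma^2 = 121.
g22 = 0.016529

0.016529


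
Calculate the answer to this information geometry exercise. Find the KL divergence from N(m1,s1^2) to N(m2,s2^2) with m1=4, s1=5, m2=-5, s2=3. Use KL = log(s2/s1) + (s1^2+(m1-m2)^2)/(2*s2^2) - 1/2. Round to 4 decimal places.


KL divergence between normal distributions:
KL = log(s2/s1) + (s1^2 + (m1-m2)^2)/(2*s2^2) - 1/2.
log(3/5) = -0.510826.
(5^2 + (4--5)^2)/(2*3^2) = (25 + 81)/18 = 5.888889.
KL = -0.510826 + 5.888889 - 0.5 = 4.8781

4.8781


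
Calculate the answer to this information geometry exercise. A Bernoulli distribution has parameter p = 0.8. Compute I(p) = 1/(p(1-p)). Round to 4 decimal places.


For Bernoulli(p), Fisher information is I(p) = 1/(p*(1-p)).
p = 0.8, 1-p = 0.2.
p*(1-p) = 0.16.
I(p) = 1/0.16 = 6.2500

6.2500


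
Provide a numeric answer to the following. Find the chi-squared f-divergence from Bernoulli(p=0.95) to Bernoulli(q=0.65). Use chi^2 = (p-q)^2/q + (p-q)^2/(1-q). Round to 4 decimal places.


Chi-squared divergence between Bernoulli distributions:
chi^2 = (p-q)^2/q + (p-q)^2/(1-q).
p = 0.95, q = 0.65, p-q = 0.3.
(p-q)^2 = 0.09.
term1 = 0.09/0.65 = 0.138462.
term2 = 0.09/0.35 = 0.257143.
chi^2 = 0.138462 + 0.257143 = 0.3956

0.3956


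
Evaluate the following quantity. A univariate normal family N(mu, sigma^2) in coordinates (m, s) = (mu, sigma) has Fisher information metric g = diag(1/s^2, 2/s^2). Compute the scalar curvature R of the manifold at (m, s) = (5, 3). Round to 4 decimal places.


The metric has the form g = (A dm^2 + B ds^2)/s^2 with A = 1, B = 2.
Substitute u = sqrt(A/B)*m: g = B*(du^2 + ds^2)/s^2, i.e. B times the
Poincare upper half-plane metric, which has constant Gaussian curvature -1.
Scaling a 2D metric by a constant c divides the Gaussian curvature by c,
so K = -1/B = -1/(2) = -0.5000 everywhere (the point (m, s) = (5, 3) is irrelevant:
the curvature is constant).
Scalar curvature in dimension 2: R = 2K = -2/(2) = -1.0000.

-1.0000


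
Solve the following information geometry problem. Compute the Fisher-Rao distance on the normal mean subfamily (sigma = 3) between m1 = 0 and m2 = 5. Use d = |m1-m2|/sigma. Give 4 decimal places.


On the fixed-variance normal subfamily, geodesic distance = |m1-m2|/sigma.
|0 - 5| = 5.
sigma = 3.
d = 5/3 = 1.6667

1.6667


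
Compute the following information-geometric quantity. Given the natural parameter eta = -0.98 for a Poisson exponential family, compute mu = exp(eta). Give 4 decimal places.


Expectation parameter for Poisson exponential family:
mu = exp(eta).
eta = -0.98.
mu = exp(-0.98) = 0.3753

0.3753


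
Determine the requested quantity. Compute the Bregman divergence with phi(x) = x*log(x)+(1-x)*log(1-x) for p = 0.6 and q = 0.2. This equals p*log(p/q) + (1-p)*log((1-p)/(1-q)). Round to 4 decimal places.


Bregman divergence with negative entropy generator:
D = p*log(p/q) + (1-p)*log((1-p)/(1-q)).
p = 0.6, q = 0.2.
p*log(p/q) = 0.6*log(0.6/0.2) = 0.659167.
(1-p)*log((1-p)/(1-q)) = 0.4*log(0.4/0.8) = -0.277259.
D = 0.659167 + -0.277259 = 0.3819

0.3819


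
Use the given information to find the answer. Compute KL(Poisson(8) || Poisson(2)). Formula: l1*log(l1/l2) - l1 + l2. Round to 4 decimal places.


KL divergence for Poisson:
KL = l1*log(l1/l2) - l1 + l2.
l1 = 8, l2 = 2.
log(8/2) = 1.386294.
l1*log(l1/l2) = 8 * 1.386294 = 11.090355.
KL = 11.090355 - 8 + 2 = 5.0904

5.0904


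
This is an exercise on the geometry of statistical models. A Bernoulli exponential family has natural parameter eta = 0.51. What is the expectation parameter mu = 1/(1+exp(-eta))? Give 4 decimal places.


Dual coordinate (expectation parameter) for Bernoulli:
mu = 1/(1+exp(-eta)).
eta = 0.51.
exp(-eta) = exp(-0.51) = 0.600496.
mu = 1/(1+0.600496) = 0.6248

0.6248


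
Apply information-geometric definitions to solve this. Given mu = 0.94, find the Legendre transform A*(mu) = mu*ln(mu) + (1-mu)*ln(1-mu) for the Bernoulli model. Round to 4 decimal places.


Legendre transform for Bernoulli:
A*(mu) = mu*log(mu) + (1-mu)*log(1-mu).
mu = 0.94, 1-mu = 0.06.
mu*log(mu) = 0.94*log(0.94) = -0.058163.
(1-mu)*log(1-mu) = 0.06*log(0.06) = -0.168805.
A* = -0.058163 + -0.168805 = -0.2270

-0.2270


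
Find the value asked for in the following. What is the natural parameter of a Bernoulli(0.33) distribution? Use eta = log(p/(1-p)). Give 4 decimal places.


Natural parameter for Bernoulli: eta = log(p/(1-p)).
p = 0.33, 1-p = 0.67.
p/(1-p) = 0.492537.
eta = log(0.492537) = -0.7082

-0.7082


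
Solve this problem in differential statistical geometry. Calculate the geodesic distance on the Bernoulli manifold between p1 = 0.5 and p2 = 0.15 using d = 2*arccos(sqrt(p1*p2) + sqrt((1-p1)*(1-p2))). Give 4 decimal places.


Geodesic distance on Bernoulli manifold:
d(p1,p2) = 2*arccos(sqrt(p1*p2) + sqrt((1-p1)*(1-p2))).
sqrt(p1*p2) = sqrt(0.5*0.15) = 0.273861.
sqrt((1-p1)*(1-p2)) = sqrt(0.5*0.85) = 0.65192.
arg = 0.273861 + 0.65192 = 0.925782.
d = 2*arccos(0.925782) = 0.7754

0.7754


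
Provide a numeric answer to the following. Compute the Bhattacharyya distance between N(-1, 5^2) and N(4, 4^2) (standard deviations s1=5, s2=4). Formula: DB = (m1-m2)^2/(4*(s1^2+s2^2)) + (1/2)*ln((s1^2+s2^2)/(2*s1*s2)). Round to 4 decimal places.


Bhattacharyya distance between two Gaussians:
DB = (m1-m2)^2/(4*(s1^2+s2^2)) + (1/2)*ln((s1^2+s2^2)/(2*s1*s2)).
(m1-m2)^2 = (-5)^2 = 25.
s1^2+s2^2 = 25 + 16 = 41.
term1 = 25/164 = 0.152439.
term2 = 0.5*ln(41/40.0) = 0.012346.
DB = 0.152439 + 0.012346 = 0.1648

0.1648


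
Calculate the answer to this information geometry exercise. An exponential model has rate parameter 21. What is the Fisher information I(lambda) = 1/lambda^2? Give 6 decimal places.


Fisher information for exponential: I(lambda) = 1/lambda^2.
lambda = 21, lambda^2 = 441.
I = 1/441 = 0.002268

0.002268


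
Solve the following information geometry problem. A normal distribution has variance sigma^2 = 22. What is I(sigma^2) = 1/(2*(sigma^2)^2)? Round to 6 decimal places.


Fisher information for variance: I(sigma^2) = 1/(2*sigma^4).
sigma^2 = 22, so sigma^4 = 484.
I = 1/(2*484) = 1/968 = 0.001033

0.001033


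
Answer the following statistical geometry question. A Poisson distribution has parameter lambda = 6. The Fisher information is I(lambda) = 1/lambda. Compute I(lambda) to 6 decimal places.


Fisher information for Poisson: I(lambda) = 1/lambda.
lambda = 6.
I(lambda) = 1/6 = 0.166667

0.166667


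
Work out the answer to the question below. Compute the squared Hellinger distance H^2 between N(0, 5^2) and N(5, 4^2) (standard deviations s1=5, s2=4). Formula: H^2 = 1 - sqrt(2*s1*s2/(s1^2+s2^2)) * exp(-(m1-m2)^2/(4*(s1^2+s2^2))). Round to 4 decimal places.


Squared Hellinger distance for Gaussians:
H^2 = 1 - sqrt(2*s1*s2/(s1^2+s2^2)) * exp(-(m1-m2)^2/(4*(s1^2+s2^2))).
s1^2 = 25, s2^2 = 16, s1^2+s2^2 = 41.
sqrt(2*5*4/(41)) = 0.98773.
(m1-m2)^2 = (-5)^2 = 25.
exp(-25/(4*41)) = exp(-0.152439) = 0.858611.
H^2 = 1 - 0.98773*0.858611 = 0.1519

0.1519


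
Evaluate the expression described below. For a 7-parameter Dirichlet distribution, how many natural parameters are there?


Exponential family dimension calculation:
Dirichlet with 7 components has 7 natural parameters.

7


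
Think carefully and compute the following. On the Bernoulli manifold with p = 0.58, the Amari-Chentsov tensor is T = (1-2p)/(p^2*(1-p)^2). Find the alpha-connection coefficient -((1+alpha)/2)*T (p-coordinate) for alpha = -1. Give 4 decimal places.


Skewness (Amari-Chentsov) tensor: T = (1-2p)/(p^2*(1-p)^2).
p = 0.58, 1-2p = -0.16, p^2 = 0.3364, (1-p)^2 = 0.1764.
T = -0.16/(0.3364 * 0.1764) = -2.696283.
In the p-coordinate, Gamma^(alpha) = Gamma^(0) - (alpha/2)*T with Gamma^(0) = (1/2)*g'(p) = -T/2,
so Gamma^(alpha) = -((1+alpha)/2)*T.
alpha = -1, -(1+alpha)/2 = 0.0.
Gamma = 0.0 * -2.696283 = 0.0000

0.0000


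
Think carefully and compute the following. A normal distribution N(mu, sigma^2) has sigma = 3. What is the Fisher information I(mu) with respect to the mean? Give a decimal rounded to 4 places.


The Fisher information for the mean of a normal distribution is I(mu) = 1/sigma^2.
sigma = 3, so sigma^2 = 9.
I(mu) = 1/9 = 0.1111

0.1111


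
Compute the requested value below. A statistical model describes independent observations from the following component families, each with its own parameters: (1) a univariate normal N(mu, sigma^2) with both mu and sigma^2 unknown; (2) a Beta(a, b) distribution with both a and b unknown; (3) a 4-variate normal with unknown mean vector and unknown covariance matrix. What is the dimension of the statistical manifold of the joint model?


The dimension of a statistical manifold equals the number of free
(independent) real parameters of the model. For a product of independent
blocks the parameter counts add.
- normal (mu, sigma^2): 2.
- Beta (a, b): 2.
- 4-variate normal: 4 (mean) + 4*5/2 = 10 (symmetric covariance) = 14.
Total = 2 + 2 + 14 = 18.
Dimension = 18

18


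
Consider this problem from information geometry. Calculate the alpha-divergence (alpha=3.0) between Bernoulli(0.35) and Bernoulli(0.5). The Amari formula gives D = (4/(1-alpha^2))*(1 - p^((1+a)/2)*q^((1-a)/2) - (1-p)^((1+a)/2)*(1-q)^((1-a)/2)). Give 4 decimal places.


Amari alpha-divergence:
D = (4/(1-alpha^2))*(1 - p^((1+a)/2)*q^((1-a)/2) - (1-p)^((1+a)/2)*(1-q)^((1-a)/2)).
alpha = 3.0, p = 0.35, q = 0.5.
e1 = (1+alpha)/2 = 2.0, e2 = (1-alpha)/2 = -1.0.
t1 = p^e1 * q^e2 = 0.35^2.0 * 0.5^-1.0 = 0.245.
t2 = (1-p)^e1 * (1-q)^e2 = 0.65^2.0 * 0.5^-1.0 = 0.845.
4/(1-alpha^2) = -0.5.
D = -0.5*(1 - 0.245 - 0.845) = 0.0450

0.0450


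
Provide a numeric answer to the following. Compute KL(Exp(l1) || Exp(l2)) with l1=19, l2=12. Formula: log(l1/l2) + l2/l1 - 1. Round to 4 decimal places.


KL divergence for exponential family:
KL = log(l1/l2) + l2/l1 - 1.
log(19/12) = 0.459532.
12/19 = 0.631579.
KL = 0.459532 + 0.631579 - 1 = 0.0911

0.0911


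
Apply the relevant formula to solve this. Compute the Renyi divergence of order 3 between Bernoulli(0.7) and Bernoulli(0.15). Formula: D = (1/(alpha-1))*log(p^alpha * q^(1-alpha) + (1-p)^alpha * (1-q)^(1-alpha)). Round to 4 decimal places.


Renyi divergence of order alpha between Bernoulli distributions:
D = (1/(alpha-1))*log(p^alpha * q^(1-alpha) + (1-p)^alpha * (1-q)^(1-alpha)).
alpha = 3, p = 0.7, q = 0.15.
p^alpha * q^(1-alpha) = 0.7^3 * 0.15^-2 = 15.244444.
(1-p)^alpha * (1-q)^(1-alpha) = 0.3^3 * 0.85^-2 = 0.03737.
sum = 15.244444 + 0.03737 = 15.281815.
D = (1/2)*log(15.281815) = 1.3633

1.3633


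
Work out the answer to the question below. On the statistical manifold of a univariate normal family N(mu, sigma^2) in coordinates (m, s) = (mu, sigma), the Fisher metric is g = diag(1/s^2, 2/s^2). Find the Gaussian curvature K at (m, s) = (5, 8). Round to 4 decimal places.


The metric has the form g = (A dm^2 + B ds^2)/s^2 with A = 1, B = 2.
Substitute u = sqrt(A/B)*m: g = B*(du^2 + ds^2)/s^2, i.e. B times the
Poincare upper half-plane metric, which has constant Gaussian curvature -1.
Scaling a 2D metric by a constant c divides the Gaussian curvature by c,
so K = -1/B = -1/(2) = -0.5000 everywhere (the point (m, s) = (5, 8) is irrelevant:
the curvature is constant).
The requested Gaussian curvature is K = -0.5000.

-0.5000


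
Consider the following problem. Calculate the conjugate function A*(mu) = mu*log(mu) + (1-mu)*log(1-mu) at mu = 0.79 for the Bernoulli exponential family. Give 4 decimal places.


Legendre transform for Bernoulli:
A*(mu) = mu*log(mu) + (1-mu)*log(1-mu).
mu = 0.79, 1-mu = 0.21.
mu*log(mu) = 0.79*log(0.79) = -0.186221.
(1-mu)*log(1-mu) = 0.21*log(0.21) = -0.327736.
A* = -0.186221 + -0.327736 = -0.5140

-0.5140


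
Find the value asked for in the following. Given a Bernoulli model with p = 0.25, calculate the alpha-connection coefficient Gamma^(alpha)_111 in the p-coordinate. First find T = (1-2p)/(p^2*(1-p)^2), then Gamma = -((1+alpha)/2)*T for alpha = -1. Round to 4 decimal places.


Skewness (Amari-Chentsov) tensor: T = (1-2p)/(p^2*(1-p)^2).
p = 0.25, 1-2p = 0.5, p^2 = 0.0625, (1-p)^2 = 0.5625.
T = 0.5/(0.0625 * 0.5625) = 14.222222.
In the p-coordinate, Gamma^(alpha) = Gamma^(0) - (alpha/2)*T with Gamma^(0) = (1/2)*g'(p) = -T/2,
so Gamma^(alpha) = -((1+alpha)/2)*T.
alpha = -1, -(1+alpha)/2 = 0.0.
Gamma = 0.0 * 14.222222 = 0.0000

0.0000


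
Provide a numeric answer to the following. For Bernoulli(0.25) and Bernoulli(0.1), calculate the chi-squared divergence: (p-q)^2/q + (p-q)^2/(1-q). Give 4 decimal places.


Chi-squared divergence between Bernoulli distributions:
chi^2 = (p-q)^2/q + (p-q)^2/(1-q).
p = 0.25, q = 0.1, p-q = 0.15.
(p-q)^2 = 0.0225.
term1 = 0.0225/0.1 = 0.225.
term2 = 0.0225/0.9 = 0.025.
chi^2 = 0.225 + 0.025 = 0.2500

0.2500


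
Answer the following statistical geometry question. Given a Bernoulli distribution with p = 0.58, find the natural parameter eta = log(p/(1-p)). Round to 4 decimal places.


Natural parameter for Bernoulli: eta = log(p/(1-p)).
p = 0.58, 1-p = 0.42.
p/(1-p) = 1.380952.
eta = log(1.380952) = 0.3228

0.3228


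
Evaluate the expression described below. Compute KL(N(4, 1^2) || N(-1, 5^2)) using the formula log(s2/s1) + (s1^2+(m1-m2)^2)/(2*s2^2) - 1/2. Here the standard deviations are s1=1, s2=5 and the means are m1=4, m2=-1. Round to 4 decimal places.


KL divergence between normal distributions:
KL = log(s2/s1) + (s1^2 + (m1-m2)^2)/(2*s2^2) - 1/2.
log(5/1) = 1.609438.
(1^2 + (4--1)^2)/(2*5^2) = (1 + 25)/50 = 0.52.
KL = 1.609438 + 0.52 - 0.5 = 1.6294

1.6294
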